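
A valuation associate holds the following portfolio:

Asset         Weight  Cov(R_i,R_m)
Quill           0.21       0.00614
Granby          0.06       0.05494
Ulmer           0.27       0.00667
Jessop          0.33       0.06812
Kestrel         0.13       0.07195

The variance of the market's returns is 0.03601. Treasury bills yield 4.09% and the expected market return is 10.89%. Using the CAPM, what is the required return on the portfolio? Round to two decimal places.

11.31%

β_Quill = 0.00614 / 0.03601 = 0.1705
β_Granby = 0.05494 / 0.03601 = 1.5257
β_Ulmer = 0.00667 / 0.03601 = 0.1852
β_Jessop = 0.06812 / 0.03601 = 1.8917
β_Kestrel = 0.07195 / 0.03601 = 1.9981
β_P = Σ w_i β_i = 0.21×0.1705 + 0.06×1.5257 + 0.27×0.1852 + 0.33×1.8917 + 0.13×1.9981 = 1.0614
MRP = 10.89% − 4.09% = 6.80%
E(R_P) = R_f + β_P × MRP = 4.09% + 1.0614 × 6.80% = 11.31%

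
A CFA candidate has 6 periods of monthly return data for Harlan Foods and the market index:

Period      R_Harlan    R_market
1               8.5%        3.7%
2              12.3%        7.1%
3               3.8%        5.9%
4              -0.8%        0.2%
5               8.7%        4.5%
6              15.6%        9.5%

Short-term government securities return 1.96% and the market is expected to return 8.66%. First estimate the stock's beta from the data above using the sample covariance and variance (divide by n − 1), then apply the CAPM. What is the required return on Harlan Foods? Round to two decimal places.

Mean R_i = (8.5 + 12.3 + 3.8 − 0.8 + 8.7 + 15.6) / 6 = 8.0167%
Mean R_m = (3.7 + 7.1 + 5.9 + 0.2 + 4.5 + 9.5) / 6 = 5.1500%
Σ(R_i − R̄_i)(R_m − R̄_m) = 80.6750  ⇒  Cov = 80.6750 / 5 = 16.1350
Σ(R_m − R̄_m)² = 50.3150  ⇒  Var(R_m) = 50.3150 / 5 = 10.0630
β = Cov / Var(R_m) = 16.1350 / 10.0630 = 1.6034
MRP = 8.66% − 1.96% = 6.70%
E(R) = R_f + β × MRP = 1.96% + 1.6034 × 6.70% = 12.70%

12.70%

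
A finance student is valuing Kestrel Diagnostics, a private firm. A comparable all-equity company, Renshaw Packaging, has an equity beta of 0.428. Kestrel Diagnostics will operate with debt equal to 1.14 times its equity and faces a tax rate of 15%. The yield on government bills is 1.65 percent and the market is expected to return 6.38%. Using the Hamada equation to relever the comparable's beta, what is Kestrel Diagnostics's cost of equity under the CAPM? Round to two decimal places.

5.64%

β_L = β_U × [1 + (1 − t)(D/E)] = 0.428 × [1 + (1 − 0.15) × 1.14]
    = 0.428 × [1 + 0.85 × 1.14] = 0.428 × 1.9690 = 0.8427
MRP = 6.38% − 1.65% = 4.73%
E(R) = R_f + β_L × MRP = 1.65% + 0.8427 × 4.73% = 5.64%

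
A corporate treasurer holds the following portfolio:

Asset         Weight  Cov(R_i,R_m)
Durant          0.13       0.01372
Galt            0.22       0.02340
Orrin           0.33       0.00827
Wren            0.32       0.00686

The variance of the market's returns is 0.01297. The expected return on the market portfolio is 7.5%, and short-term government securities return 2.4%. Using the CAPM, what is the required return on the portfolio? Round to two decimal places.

β_Durant = 0.01372 / 0.01297 = 1.0578
β_Galt = 0.02340 / 0.01297 = 1.8042
β_Orrin = 0.00827 / 0.01297 = 0.6376
β_Wren = 0.00686 / 0.01297 = 0.5289
β_P = Σ w_i β_i = 0.13×1.0578 + 0.22×1.8042 + 0.33×0.6376 + 0.32×0.5289 = 0.9141
MRP = 7.5% − 2.4% = 5.10%
E(R_P) = R_f + β_P × MRP = 2.4% + 0.9141 × 5.1% = 7.06%

7.06%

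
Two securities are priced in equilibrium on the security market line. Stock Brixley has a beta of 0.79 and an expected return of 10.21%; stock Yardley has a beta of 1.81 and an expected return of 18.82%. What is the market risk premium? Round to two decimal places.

Both satisfy E(R) = R_f + β·MRP, so the slope of the SML is
MRP = (18.82% − 10.21%) / (1.81 − 0.79) = 8.61% / 1.02 = 8.4412%

8.44%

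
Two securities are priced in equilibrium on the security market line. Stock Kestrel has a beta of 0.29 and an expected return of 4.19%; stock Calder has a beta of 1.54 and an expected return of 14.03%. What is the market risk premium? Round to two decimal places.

Both satisfy E(R) = R_f + β·MRP, so the slope of the SML is
MRP = (14.03% − 4.19%) / (1.54 − 0.29) = 9.84% / 1.25 = 7.8720%

7.87%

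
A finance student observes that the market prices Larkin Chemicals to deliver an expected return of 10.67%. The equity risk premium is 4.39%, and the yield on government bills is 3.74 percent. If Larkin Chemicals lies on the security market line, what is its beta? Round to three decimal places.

1.579

β = (E(R) − R_f) / MRP = (10.67% − 3.74%) / 4.39% = 6.93% / 4.39% = 1.579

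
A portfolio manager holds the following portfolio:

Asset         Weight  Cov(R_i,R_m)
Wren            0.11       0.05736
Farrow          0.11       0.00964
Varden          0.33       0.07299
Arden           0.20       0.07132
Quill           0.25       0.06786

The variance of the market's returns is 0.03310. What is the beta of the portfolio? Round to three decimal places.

β_Wren = 0.05736 / 0.03310 = 1.7329
β_Farrow = 0.00964 / 0.03310 = 0.2912
β_Varden = 0.07299 / 0.03310 = 2.2051
β_Arden = 0.07132 / 0.03310 = 2.1547
β_Quill = 0.06786 / 0.03310 = 2.0502
β_P = Σ w_i β_i = 0.11×1.7329 + 0.11×0.2912 + 0.33×2.2051 + 0.20×2.1547 + 0.25×2.0502 = 1.8938

1.894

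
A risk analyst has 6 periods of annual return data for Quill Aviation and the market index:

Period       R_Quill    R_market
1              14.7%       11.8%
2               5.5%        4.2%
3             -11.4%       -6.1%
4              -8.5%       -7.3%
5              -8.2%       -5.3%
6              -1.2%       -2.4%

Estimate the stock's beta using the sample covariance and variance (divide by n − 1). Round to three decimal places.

Mean R_i = (14.7 + 5.5 − 11.4 − 8.5 − 8.2 − 1.2) / 6 = -1.5167%
Mean R_m = (11.8 + 4.2 − 6.1 − 7.3 − 5.3 − 2.4) / 6 = -0.8500%
Σ(R_i − R̄_i)(R_m − R̄_m) = 366.7550  ⇒  Cov = 366.7550 / 5 = 73.3510
Σ(R_m − R̄_m)² = 276.8950  ⇒  Var(R_m) = 276.8950 / 5 = 55.3790
β = Cov / Var(R_m) = 73.3510 / 55.3790 = 1.3245

1.325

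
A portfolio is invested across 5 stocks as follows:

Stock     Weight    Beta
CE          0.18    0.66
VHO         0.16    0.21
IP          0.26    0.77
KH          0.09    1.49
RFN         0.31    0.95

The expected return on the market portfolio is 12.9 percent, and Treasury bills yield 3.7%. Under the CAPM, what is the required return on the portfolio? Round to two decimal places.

10.89%

β_P = Σ w_i β_i = 0.18×0.66 + 0.16×0.21 + 0.26×0.77 + 0.09×1.49 + 0.31×0.95 = 0.7812
MRP = 12.9% − 3.7% = 9.20%
E(R_P) = R_f + β_P × MRP = 3.7% + 0.7812 × 9.2% = 10.89%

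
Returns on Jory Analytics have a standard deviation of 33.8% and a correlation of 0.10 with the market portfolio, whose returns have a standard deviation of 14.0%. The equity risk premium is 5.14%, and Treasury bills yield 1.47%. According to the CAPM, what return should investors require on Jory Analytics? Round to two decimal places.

2.71%

β = ρ × σ_i / σ_m = 0.10 × 33.8% / 14.0% = 0.2414
E(R) = 1.47% + 0.2414 × 5.14% = 2.71%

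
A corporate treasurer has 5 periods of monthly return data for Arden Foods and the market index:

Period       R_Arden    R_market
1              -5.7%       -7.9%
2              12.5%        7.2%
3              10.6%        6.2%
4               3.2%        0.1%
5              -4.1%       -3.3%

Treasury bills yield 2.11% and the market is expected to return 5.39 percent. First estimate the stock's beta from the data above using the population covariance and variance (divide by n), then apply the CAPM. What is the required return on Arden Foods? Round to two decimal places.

Mean R_i = (-5.7 + 12.5 + 10.6 + 3.2 − 4.1) / 5 = 3.3000%
Mean R_m = (-7.9 + 7.2 + 6.2 + 0.1 − 3.3) / 5 = 0.4600%
Σ(R_i − R̄_i)(R_m − R̄_m) = 207.0100  ⇒  Cov = 207.0100 / 5 = 41.4020
Σ(R_m − R̄_m)² = 162.5320  ⇒  Var(R_m) = 162.5320 / 5 = 32.5064
β = Cov / Var(R_m) = 41.4020 / 32.5064 = 1.2737
MRP = 5.39% − 2.11% = 3.28%
E(R) = R_f + β × MRP = 2.11% + 1.2737 × 3.28% = 6.29%

6.29%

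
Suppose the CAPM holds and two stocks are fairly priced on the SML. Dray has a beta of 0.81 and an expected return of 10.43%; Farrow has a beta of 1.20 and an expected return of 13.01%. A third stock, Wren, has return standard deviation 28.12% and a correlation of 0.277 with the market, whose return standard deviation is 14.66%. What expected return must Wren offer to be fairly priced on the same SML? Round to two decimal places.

8.59%

MRP = (13.01% − 10.43%) / (1.20 − 0.81) = 6.6154%
R_f = 10.43% − 0.81 × 6.6154% = 5.0715%
β_Wren = ρ·σ_i/σ_m = 0.277 × 28.12 / 14.66 = 0.5313
E(R_Wren) = R_f + β × MRP = 5.0715% + 0.5313 × 6.6154% = 8.59%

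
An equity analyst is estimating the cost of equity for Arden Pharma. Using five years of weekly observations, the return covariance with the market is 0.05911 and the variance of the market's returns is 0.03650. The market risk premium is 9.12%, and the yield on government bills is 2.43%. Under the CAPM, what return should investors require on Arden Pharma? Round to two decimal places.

β = Cov(R_i, R_m) / Var(R_m) = 0.05911 / 0.03650 = 1.6195
E(R) = R_f + β × MRP = 2.43% + 1.6195 × 9.12% = 17.20%

17.20%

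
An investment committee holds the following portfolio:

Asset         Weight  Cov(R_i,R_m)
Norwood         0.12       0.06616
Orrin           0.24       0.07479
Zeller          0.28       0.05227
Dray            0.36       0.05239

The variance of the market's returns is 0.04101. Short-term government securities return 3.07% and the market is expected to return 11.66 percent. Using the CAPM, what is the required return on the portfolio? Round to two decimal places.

β_Norwood = 0.06616 / 0.04101 = 1.6133
β_Orrin = 0.07479 / 0.04101 = 1.8237
β_Zeller = 0.05227 / 0.04101 = 1.2746
β_Dray = 0.05239 / 0.04101 = 1.2775
β_P = Σ w_i β_i = 0.12×1.6133 + 0.24×1.8237 + 0.28×1.2746 + 0.36×1.2775 = 1.4481
MRP = 11.66% − 3.07% = 8.59%
E(R_P) = R_f + β_P × MRP = 3.07% + 1.4481 × 8.59% = 15.51%

15.51%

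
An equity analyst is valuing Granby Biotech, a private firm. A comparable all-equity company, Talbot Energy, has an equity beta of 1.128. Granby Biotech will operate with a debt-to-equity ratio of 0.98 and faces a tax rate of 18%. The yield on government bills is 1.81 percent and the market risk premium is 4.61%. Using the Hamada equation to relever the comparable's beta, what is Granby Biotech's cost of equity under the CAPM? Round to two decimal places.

β_L = β_U × [1 + (1 − t)(D/E)] = 1.128 × [1 + (1 − 0.18) × 0.98]
    = 1.128 × [1 + 0.82 × 0.98] = 1.128 × 1.8036 = 2.0345
E(R) = R_f + β_L × MRP = 1.81% + 2.0345 × 4.61% = 11.19%

11.19%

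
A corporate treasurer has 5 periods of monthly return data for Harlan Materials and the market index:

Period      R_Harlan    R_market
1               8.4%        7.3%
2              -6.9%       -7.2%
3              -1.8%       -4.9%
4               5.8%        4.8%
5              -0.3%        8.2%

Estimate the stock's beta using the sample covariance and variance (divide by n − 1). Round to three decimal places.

0.664

Mean R_i = (8.4 − 6.9 − 1.8 + 5.8 − 0.3) / 5 = 1.0400%
Mean R_m = (7.3 − 7.2 − 4.9 + 4.8 + 8.2) / 5 = 1.6400%
Σ(R_i − R̄_i)(R_m − R̄_m) = 136.6720  ⇒  Cov = 136.6720 / 4 = 34.1680
Σ(R_m − R̄_m)² = 205.9720  ⇒  Var(R_m) = 205.9720 / 4 = 51.4930
β = Cov / Var(R_m) = 34.1680 / 51.4930 = 0.6635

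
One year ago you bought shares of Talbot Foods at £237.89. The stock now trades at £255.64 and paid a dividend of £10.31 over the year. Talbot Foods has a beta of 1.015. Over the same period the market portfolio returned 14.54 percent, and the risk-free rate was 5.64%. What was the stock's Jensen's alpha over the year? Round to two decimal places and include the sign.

Realised HPR = (P1 + D1 − P0) / P0 = (255.64 + 10.31 − 237.89) / 237.89 = 28.06 / 237.89 = 11.7954%
MRP = 14.54% − 5.64% = 8.90%
CAPM required = R_f + β·MRP = 5.64% + 1.015 × 8.90% = 14.67350%
α = realised − required = 11.7954% − 14.67350% = -2.88%

-2.88%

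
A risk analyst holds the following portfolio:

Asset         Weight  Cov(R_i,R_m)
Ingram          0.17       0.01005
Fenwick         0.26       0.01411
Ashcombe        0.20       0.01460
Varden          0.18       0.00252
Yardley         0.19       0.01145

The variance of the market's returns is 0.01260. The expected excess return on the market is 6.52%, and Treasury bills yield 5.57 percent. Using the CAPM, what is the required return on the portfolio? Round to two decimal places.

11.22%

β_Ingram = 0.01005 / 0.01260 = 0.7976
β_Fenwick = 0.01411 / 0.01260 = 1.1198
β_Ashcombe = 0.01460 / 0.01260 = 1.1587
β_Varden = 0.00252 / 0.01260 = 0.2000
β_Yardley = 0.01145 / 0.01260 = 0.9087
β_P = Σ w_i β_i = 0.17×0.7976 + 0.26×1.1198 + 0.20×1.1587 + 0.18×0.2000 + 0.19×0.9087 = 0.8671
E(R_P) = R_f + β_P × MRP = 5.57% + 0.8671 × 6.52% = 11.22%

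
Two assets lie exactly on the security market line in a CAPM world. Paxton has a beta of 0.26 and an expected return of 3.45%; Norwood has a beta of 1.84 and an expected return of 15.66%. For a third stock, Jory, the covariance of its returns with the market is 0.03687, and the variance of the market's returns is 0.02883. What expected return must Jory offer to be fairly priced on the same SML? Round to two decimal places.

MRP = (15.66% − 3.45%) / (1.84 − 0.26) = 7.7278%
R_f = 3.45% − 0.26 × 7.7278% = 1.4408%
β_Jory = Cov / Var(R_m) = 0.03687 / 0.02883 = 1.2789
E(R_Jory) = R_f + β × MRP = 1.4408% + 1.2789 × 7.7278% = 11.32%

11.32%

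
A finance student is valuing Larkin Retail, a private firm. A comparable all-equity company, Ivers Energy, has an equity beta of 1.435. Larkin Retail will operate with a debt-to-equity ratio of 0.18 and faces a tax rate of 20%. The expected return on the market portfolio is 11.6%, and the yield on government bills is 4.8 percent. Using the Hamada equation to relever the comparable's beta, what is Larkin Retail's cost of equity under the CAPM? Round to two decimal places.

15.96%

β_L = β_U × [1 + (1 − t)(D/E)] = 1.435 × [1 + (1 − 0.20) × 0.18]
    = 1.435 × [1 + 0.80 × 0.18] = 1.435 × 1.1440 = 1.6416
MRP = 11.6% − 4.8% = 6.80%
E(R) = R_f + β_L × MRP = 4.8% + 1.6416 × 6.8% = 15.96%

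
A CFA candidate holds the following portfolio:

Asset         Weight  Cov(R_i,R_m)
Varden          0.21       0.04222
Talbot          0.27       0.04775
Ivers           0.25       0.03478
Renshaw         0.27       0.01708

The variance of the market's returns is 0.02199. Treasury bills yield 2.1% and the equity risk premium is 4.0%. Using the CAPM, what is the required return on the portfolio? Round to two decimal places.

8.48%

β_Varden = 0.04222 / 0.02199 = 1.9200
β_Talbot = 0.04775 / 0.02199 = 2.1714
β_Ivers = 0.03478 / 0.02199 = 1.5816
β_Renshaw = 0.01708 / 0.02199 = 0.7767
β_P = Σ w_i β_i = 0.21×1.9200 + 0.27×2.1714 + 0.25×1.5816 + 0.27×0.7767 = 1.5946
E(R_P) = R_f + β_P × MRP = 2.1% + 1.5946 × 4.0% = 8.48%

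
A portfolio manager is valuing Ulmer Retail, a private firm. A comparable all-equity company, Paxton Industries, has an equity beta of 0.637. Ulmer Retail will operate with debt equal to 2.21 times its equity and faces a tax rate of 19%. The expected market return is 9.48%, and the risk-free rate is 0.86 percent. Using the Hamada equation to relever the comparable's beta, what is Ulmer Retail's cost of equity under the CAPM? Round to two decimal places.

β_L = β_U × [1 + (1 − t)(D/E)] = 0.637 × [1 + (1 − 0.19) × 2.21]
    = 0.637 × [1 + 0.81 × 2.21] = 0.637 × 2.7901 = 1.7773
MRP = 9.48% − 0.86% = 8.62%
E(R) = R_f + β_L × MRP = 0.86% + 1.7773 × 8.62% = 16.18%

16.18%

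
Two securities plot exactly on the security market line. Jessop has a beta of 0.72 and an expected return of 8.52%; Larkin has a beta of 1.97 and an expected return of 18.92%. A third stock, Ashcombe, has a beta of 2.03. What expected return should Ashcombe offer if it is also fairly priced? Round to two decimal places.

MRP (SML slope) = (18.92% − 8.52%) / (1.97 − 0.72) = 10.40% / 1.25 = 8.3200%
R_f (intercept) = 8.52% − 0.72 × 8.3200% = 2.5296%
E(R_Ashcombe) = R_f + β × MRP = 2.5296% + 2.03 × 8.3200% = 19.42%

19.42%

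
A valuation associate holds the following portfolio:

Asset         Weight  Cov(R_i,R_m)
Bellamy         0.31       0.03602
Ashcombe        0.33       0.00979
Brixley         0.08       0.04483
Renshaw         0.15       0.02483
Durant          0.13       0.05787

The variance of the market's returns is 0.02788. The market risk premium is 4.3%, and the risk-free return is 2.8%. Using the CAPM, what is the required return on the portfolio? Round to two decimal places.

β_Bellamy = 0.03602 / 0.02788 = 1.2920
β_Ashcombe = 0.00979 / 0.02788 = 0.3511
β_Brixley = 0.04483 / 0.02788 = 1.6080
β_Renshaw = 0.02483 / 0.02788 = 0.8906
β_Durant = 0.05787 / 0.02788 = 2.0757
β_P = Σ w_i β_i = 0.31×1.2920 + 0.33×0.3511 + 0.08×1.6080 + 0.15×0.8906 + 0.13×2.0757 = 1.0485
E(R_P) = R_f + β_P × MRP = 2.8% + 1.0485 × 4.3% = 7.31%

7.31%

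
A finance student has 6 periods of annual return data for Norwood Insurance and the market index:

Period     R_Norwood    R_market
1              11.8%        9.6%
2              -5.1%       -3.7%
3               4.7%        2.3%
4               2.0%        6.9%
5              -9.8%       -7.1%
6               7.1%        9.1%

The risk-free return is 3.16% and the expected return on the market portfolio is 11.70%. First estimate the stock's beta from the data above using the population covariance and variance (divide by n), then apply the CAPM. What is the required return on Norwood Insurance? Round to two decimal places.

Mean R_i = (11.8 − 5.1 + 4.7 + 2.0 − 9.8 + 7.1) / 6 = 1.7833%
Mean R_m = (9.6 − 3.7 + 2.3 + 6.9 − 7.1 + 9.1) / 6 = 2.8500%
Σ(R_i − R̄_i)(R_m − R̄_m) = 260.4550  ⇒  Cov = 260.4550 / 6 = 43.4092
Σ(R_m − R̄_m)² = 243.2350  ⇒  Var(R_m) = 243.2350 / 6 = 40.5392
β = Cov / Var(R_m) = 43.4092 / 40.5392 = 1.0708
MRP = 11.70% − 3.16% = 8.54%
E(R) = R_f + β × MRP = 3.16% + 1.0708 × 8.54% = 12.30%

12.30%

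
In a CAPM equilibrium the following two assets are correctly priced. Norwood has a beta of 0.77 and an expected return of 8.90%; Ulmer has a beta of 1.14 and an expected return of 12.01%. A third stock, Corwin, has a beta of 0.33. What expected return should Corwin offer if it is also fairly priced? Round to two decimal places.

MRP (SML slope) = (12.01% − 8.90%) / (1.14 − 0.77) = 3.11% / 0.37 = 8.4054%
R_f (intercept) = 8.90% − 0.77 × 8.4054% = 2.4278%
E(R_Corwin) = R_f + β × MRP = 2.4278% + 0.33 × 8.4054% = 5.20%

5.20%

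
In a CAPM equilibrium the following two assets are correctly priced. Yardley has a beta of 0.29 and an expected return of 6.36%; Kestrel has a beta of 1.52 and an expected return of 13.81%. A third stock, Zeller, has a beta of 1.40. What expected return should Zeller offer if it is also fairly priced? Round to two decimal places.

13.08%

MRP (SML slope) = (13.81% − 6.36%) / (1.52 − 0.29) = 7.45% / 1.23 = 6.0569%
R_f (intercept) = 6.36% − 0.29 × 6.0569% = 4.6035%
E(R_Zeller) = R_f + β × MRP = 4.6035% + 1.40 × 6.0569% = 13.08%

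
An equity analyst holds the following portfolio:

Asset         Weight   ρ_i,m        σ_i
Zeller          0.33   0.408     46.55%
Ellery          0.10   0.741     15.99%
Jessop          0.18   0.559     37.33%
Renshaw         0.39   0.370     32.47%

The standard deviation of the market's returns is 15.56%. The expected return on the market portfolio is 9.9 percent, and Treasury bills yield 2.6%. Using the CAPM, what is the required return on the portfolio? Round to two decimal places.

β_Zeller = 0.408 × 46.55% / 15.56% = 1.2206
β_Ellery = 0.741 × 15.99% / 15.56% = 0.7615
β_Jessop = 0.559 × 37.33% / 15.56% = 1.3411
β_Renshaw = 0.370 × 32.47% / 15.56% = 0.7721
β_P = Σ w_i β_i = 0.33×1.2206 + 0.10×0.7615 + 0.18×1.3411 + 0.39×0.7721 = 1.0215
MRP = 9.9% − 2.6% = 7.30%
E(R_P) = R_f + β_P × MRP = 2.6% + 1.0215 × 7.3% = 10.06%

10.06%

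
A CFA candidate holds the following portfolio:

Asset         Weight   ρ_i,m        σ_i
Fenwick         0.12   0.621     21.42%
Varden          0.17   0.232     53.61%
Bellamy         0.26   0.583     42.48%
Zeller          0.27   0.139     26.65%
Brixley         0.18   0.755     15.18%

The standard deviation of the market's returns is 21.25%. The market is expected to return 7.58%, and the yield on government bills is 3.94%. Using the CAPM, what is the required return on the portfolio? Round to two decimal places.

6.20%

β_Fenwick = 0.621 × 21.42% / 21.25% = 0.6260
β_Varden = 0.232 × 53.61% / 21.25% = 0.5853
β_Bellamy = 0.583 × 42.48% / 21.25% = 1.1655
β_Zeller = 0.139 × 26.65% / 21.25% = 0.1743
β_Brixley = 0.755 × 15.18% / 21.25% = 0.5393
β_P = Σ w_i β_i = 0.12×0.6260 + 0.17×0.5853 + 0.26×1.1655 + 0.27×0.1743 + 0.18×0.5393 = 0.6218
MRP = 7.58% − 3.94% = 3.64%
E(R_P) = R_f + β_P × MRP = 3.94% + 0.6218 × 3.64% = 6.20%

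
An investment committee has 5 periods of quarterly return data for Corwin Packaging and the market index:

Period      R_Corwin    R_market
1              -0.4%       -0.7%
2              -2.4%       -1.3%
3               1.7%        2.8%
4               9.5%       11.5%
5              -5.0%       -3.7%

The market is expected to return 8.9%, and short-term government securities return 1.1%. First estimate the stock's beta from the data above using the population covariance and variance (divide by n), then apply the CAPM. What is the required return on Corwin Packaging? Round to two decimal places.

8.29%

Mean R_i = (-0.4 − 2.4 + 1.7 + 9.5 − 5.0) / 5 = 0.6800%
Mean R_m = (-0.7 − 1.3 + 2.8 + 11.5 − 3.7) / 5 = 1.7200%
Σ(R_i − R̄_i)(R_m − R̄_m) = 130.0620  ⇒  Cov = 130.0620 / 5 = 26.0124
Σ(R_m − R̄_m)² = 141.1680  ⇒  Var(R_m) = 141.1680 / 5 = 28.2336
β = Cov / Var(R_m) = 26.0124 / 28.2336 = 0.9213
MRP = 8.9% − 1.1% = 7.80%
E(R) = R_f + β × MRP = 1.1% + 0.9213 × 7.8% = 8.29%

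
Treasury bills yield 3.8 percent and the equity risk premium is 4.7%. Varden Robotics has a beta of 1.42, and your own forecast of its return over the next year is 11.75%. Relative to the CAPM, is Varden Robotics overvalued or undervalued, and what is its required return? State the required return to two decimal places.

Undervalued; required return 10.47%

Required return = R_f + β·MRP = 3.8% + 1.42 × 4.7% = 10.47%
Forecast 11.75% > required 10.47% → the stock plots above the SML → undervalued.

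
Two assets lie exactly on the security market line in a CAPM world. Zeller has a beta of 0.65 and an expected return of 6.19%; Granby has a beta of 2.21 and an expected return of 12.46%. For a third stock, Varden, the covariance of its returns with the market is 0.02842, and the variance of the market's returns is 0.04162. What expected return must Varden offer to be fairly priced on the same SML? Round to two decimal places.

MRP = (12.46% − 6.19%) / (2.21 − 0.65) = 4.0192%
R_f = 6.19% − 0.65 × 4.0192% = 3.5775%
β_Varden = Cov / Var(R_m) = 0.02842 / 0.04162 = 0.6828
E(R_Varden) = R_f + β × MRP = 3.5775% + 0.6828 × 4.0192% = 6.32%

6.32%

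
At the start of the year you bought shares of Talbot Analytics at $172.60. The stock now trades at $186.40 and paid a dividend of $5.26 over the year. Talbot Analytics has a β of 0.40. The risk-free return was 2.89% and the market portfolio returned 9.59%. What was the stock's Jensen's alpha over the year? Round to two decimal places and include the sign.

Realised HPR = (P1 + D1 − P0) / P0 = (186.40 + 5.26 − 172.60) / 172.60 = 19.06 / 172.60 = 11.0429%
MRP = 9.59% − 2.89% = 6.70%
CAPM required = R_f + β·MRP = 2.89% + 0.40 × 6.70% = 5.5700%
α = realised − required = 11.0429% − 5.5700% = +5.47%

+5.47%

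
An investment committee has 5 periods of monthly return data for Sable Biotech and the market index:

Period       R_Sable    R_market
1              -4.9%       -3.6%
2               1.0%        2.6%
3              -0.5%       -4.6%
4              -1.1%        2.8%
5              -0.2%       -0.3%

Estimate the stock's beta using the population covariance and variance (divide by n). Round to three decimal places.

Mean R_i = (-4.9 + 1.0 − 0.5 − 1.1 − 0.2) / 5 = -1.1400%
Mean R_m = (-3.6 + 2.6 − 4.6 + 2.8 − 0.3) / 5 = -0.6200%
Σ(R_i − R̄_i)(R_m − R̄_m) = 15.9860  ⇒  Cov = 15.9860 / 5 = 3.1972
Σ(R_m − R̄_m)² = 46.8880  ⇒  Var(R_m) = 46.8880 / 5 = 9.3776
β = Cov / Var(R_m) = 3.1972 / 9.3776 = 0.3409

0.341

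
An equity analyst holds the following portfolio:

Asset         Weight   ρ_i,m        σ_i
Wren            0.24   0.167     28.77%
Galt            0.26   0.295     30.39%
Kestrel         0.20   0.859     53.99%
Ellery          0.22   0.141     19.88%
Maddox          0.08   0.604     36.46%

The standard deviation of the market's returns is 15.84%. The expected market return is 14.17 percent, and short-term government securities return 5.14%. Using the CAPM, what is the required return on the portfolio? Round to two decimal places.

β_Wren = 0.167 × 28.77% / 15.84% = 0.3033
β_Galt = 0.295 × 30.39% / 15.84% = 0.5660
β_Kestrel = 0.859 × 53.99% / 15.84% = 2.9279
β_Ellery = 0.141 × 19.88% / 15.84% = 0.1770
β_Maddox = 0.604 × 36.46% / 15.84% = 1.3903
β_P = Σ w_i β_i = 0.24×0.3033 + 0.26×0.5660 + 0.20×2.9279 + 0.22×0.1770 + 0.08×1.3903 = 0.9557
MRP = 14.17% − 5.14% = 9.03%
E(R_P) = R_f + β_P × MRP = 5.14% + 0.9557 × 9.03% = 13.77%

13.77%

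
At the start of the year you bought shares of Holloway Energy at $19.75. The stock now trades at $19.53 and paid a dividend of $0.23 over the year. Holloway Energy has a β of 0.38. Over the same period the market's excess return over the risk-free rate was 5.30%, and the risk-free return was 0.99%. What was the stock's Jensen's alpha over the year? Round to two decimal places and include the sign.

Realised HPR = (P1 + D1 − P0) / P0 = (19.53 + 0.23 − 19.75) / 19.75 = 0.01 / 19.75 = 0.0506%
CAPM required = R_f + β·MRP = 0.99% + 0.38 × 5.30% = 3.0040%
α = realised − required = 0.0506% − 3.0040% = -2.95%

-2.95%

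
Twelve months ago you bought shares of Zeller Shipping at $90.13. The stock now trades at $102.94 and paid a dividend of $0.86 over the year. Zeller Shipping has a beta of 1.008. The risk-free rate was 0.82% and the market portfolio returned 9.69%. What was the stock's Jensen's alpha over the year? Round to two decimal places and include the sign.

Realised HPR = (P1 + D1 − P0) / P0 = (102.94 + 0.86 − 90.13) / 90.13 = 13.67 / 90.13 = 15.1670%
MRP = 9.69% − 0.82% = 8.87%
CAPM required = R_f + β·MRP = 0.82% + 1.008 × 8.87% = 9.76096%
α = realised − required = 15.1670% − 9.76096% = +5.41%

+5.41%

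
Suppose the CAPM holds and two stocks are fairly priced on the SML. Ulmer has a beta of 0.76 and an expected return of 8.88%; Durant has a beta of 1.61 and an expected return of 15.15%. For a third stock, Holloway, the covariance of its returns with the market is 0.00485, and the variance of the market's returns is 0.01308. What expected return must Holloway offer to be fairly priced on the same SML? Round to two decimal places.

MRP = (15.15% − 8.88%) / (1.61 − 0.76) = 7.3765%
R_f = 8.88% − 0.76 × 7.3765% = 3.2739%
β_Holloway = Cov / Var(R_m) = 0.00485 / 0.01308 = 0.3708
E(R_Holloway) = R_f + β × MRP = 3.2739% + 0.3708 × 7.3765% = 6.01%

6.01%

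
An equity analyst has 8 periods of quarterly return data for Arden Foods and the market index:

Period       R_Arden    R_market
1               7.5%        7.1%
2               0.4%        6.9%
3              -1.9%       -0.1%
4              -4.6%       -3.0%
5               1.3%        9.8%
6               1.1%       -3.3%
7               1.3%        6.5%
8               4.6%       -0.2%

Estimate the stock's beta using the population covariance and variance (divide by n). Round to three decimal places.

Mean R_i = (7.5 + 0.4 − 1.9 − 4.6 + 1.3 + 1.1 + 1.3 + 4.6) / 8 = 1.2125%
Mean R_m = (7.1 + 6.9 − 0.1 − 3.0 + 9.8 − 3.3 + 6.5 − 0.2) / 8 = 2.9625%
Σ(R_i − R̄_i)(R_m − R̄_m) = 57.9038  ⇒  Cov = 57.9038 / 8 = 7.2380
Σ(R_m − R̄_m)² = 186.0388  ⇒  Var(R_m) = 186.0388 / 8 = 23.2549
β = Cov / Var(R_m) = 7.2380 / 23.2549 = 0.3112

0.311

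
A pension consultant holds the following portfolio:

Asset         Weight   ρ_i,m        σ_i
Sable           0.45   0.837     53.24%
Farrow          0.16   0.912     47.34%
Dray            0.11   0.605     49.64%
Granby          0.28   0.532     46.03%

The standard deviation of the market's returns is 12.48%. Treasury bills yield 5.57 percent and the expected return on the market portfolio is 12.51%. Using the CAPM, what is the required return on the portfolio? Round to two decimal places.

β_Sable = 0.837 × 53.24% / 12.48% = 3.5707
β_Farrow = 0.912 × 47.34% / 12.48% = 3.4595
β_Dray = 0.605 × 49.64% / 12.48% = 2.4064
β_Granby = 0.532 × 46.03% / 12.48% = 1.9622
β_P = Σ w_i β_i = 0.45×3.5707 + 0.16×3.4595 + 0.11×2.4064 + 0.28×1.9622 = 2.9745
MRP = 12.51% − 5.57% = 6.94%
E(R_P) = R_f + β_P × MRP = 5.57% + 2.9745 × 6.94% = 26.21%

26.21%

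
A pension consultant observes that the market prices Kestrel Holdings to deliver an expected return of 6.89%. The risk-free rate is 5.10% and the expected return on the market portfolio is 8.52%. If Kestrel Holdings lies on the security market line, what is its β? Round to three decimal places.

0.523

MRP = 8.52% − 5.10% = 3.42%
β = (E(R) − R_f) / MRP = (6.89% − 5.10%) / 3.42% = 1.79% / 3.42% = 0.523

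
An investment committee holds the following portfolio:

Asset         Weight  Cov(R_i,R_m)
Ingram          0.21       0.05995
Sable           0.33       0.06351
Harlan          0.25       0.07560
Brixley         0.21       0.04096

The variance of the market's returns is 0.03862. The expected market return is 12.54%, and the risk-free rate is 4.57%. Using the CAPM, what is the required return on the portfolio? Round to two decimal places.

β_Ingram = 0.05995 / 0.03862 = 1.5523
β_Sable = 0.06351 / 0.03862 = 1.6445
β_Harlan = 0.07560 / 0.03862 = 1.9575
β_Brixley = 0.04096 / 0.03862 = 1.0606
β_P = Σ w_i β_i = 0.21×1.5523 + 0.33×1.6445 + 0.25×1.9575 + 0.21×1.0606 = 1.5808
MRP = 12.54% − 4.57% = 7.97%
E(R_P) = R_f + β_P × MRP = 4.57% + 1.5808 × 7.97% = 17.17%

17.17%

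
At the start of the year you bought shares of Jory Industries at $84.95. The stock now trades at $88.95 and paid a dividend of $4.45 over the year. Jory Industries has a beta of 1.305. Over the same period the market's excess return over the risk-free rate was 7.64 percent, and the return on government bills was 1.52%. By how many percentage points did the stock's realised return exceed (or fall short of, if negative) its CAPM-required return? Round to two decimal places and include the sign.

-1.54%

Realised HPR = (P1 + D1 − P0) / P0 = (88.95 + 4.45 − 84.95) / 84.95 = 8.45 / 84.95 = 9.9470%
CAPM required = R_f + β·MRP = 1.52% + 1.305 × 7.64% = 11.49020%
α = realised − required = 9.9470% − 11.49020% = -1.54%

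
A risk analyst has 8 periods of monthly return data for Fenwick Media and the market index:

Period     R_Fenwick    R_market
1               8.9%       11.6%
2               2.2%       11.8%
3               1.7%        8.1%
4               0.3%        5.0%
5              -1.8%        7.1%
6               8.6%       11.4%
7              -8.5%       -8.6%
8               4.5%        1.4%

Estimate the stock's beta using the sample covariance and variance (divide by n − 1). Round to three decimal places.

Mean R_i = (8.9 + 2.2 + 1.7 + 0.3 − 1.8 + 8.6 − 8.5 + 4.5) / 8 = 1.9875%
Mean R_m = (11.6 + 11.8 + 8.1 + 5.0 + 7.1 + 11.4 − 8.6 + 1.4) / 8 = 5.9750%
Σ(R_i − R̄_i)(R_m − R̄_m) = 214.1275  ⇒  Cov = 214.1275 / 7 = 30.5896
Σ(R_m − R̄_m)² = 335.0950  ⇒  Var(R_m) = 335.0950 / 7 = 47.8707
β = Cov / Var(R_m) = 30.5896 / 47.8707 = 0.6390

0.639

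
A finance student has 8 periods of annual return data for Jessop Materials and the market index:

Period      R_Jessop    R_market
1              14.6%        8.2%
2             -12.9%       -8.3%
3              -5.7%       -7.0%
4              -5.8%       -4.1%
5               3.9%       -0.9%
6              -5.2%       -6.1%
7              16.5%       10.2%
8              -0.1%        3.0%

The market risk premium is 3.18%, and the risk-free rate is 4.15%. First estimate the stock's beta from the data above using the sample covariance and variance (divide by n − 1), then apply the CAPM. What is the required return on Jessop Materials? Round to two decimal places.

8.60%

Mean R_i = (14.6 − 12.9 − 5.7 − 5.8 + 3.9 − 5.2 + 16.5 − 0.1) / 8 = 0.6625%
Mean R_m = (8.2 − 8.3 − 7.0 − 4.1 − 0.9 − 6.1 + 10.2 + 3.0) / 8 = -0.6250%
Σ(R_i − R̄_i)(R_m − R̄_m) = 489.9925  ⇒  Cov = 489.9925 / 7 = 69.9989
Σ(R_m − R̄_m)² = 349.8750  ⇒  Var(R_m) = 349.8750 / 7 = 49.9821
β = Cov / Var(R_m) = 69.9989 / 49.9821 = 1.4005
E(R) = R_f + β × MRP = 4.15% + 1.4005 × 3.18% = 8.60%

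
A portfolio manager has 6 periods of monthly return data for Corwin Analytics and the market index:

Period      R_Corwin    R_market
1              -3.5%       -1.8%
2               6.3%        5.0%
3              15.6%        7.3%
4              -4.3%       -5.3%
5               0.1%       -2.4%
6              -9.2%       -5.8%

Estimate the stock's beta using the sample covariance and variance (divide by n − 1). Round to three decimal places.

Mean R_i = (-3.5 + 6.3 + 15.6 − 4.3 + 0.1 − 9.2) / 6 = 0.8333%
Mean R_m = (-1.8 + 5.0 + 7.3 − 5.3 − 2.4 − 5.8) / 6 = -0.5000%
Σ(R_i − R̄_i)(R_m − R̄_m) = 230.0900  ⇒  Cov = 230.0900 / 5 = 46.0180
Σ(R_m − R̄_m)² = 147.5200  ⇒  Var(R_m) = 147.5200 / 5 = 29.5040
β = Cov / Var(R_m) = 46.0180 / 29.5040 = 1.5597

1.560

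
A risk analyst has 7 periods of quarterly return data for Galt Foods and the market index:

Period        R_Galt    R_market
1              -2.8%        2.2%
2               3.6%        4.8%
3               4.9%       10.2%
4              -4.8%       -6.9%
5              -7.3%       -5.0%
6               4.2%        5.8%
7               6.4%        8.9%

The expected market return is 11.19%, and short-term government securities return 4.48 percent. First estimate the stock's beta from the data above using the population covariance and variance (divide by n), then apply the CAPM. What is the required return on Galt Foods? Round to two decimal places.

9.64%

Mean R_i = (-2.8 + 3.6 + 4.9 − 4.8 − 7.3 + 4.2 + 6.4) / 7 = 0.6000%
Mean R_m = (2.2 + 4.8 + 10.2 − 6.9 − 5.0 + 5.8 + 8.9) / 7 = 2.8571%
Σ(R_i − R̄_i)(R_m − R̄_m) = 200.0400  ⇒  Cov = 200.0400 / 7 = 28.5771
Σ(R_m − R̄_m)² = 260.2371  ⇒  Var(R_m) = 260.2371 / 7 = 37.1767
β = Cov / Var(R_m) = 28.5771 / 37.1767 = 0.7687
MRP = 11.19% − 4.48% = 6.71%
E(R) = R_f + β × MRP = 4.48% + 0.7687 × 6.71% = 9.64%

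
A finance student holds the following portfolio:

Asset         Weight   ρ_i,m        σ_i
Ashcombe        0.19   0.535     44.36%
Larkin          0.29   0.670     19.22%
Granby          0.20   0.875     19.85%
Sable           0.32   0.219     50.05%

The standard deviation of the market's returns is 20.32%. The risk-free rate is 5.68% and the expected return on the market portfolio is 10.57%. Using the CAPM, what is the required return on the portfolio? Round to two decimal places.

β_Ashcombe = 0.535 × 44.36% / 20.32% = 1.1679
β_Larkin = 0.670 × 19.22% / 20.32% = 0.6337
β_Granby = 0.875 × 19.85% / 20.32% = 0.8548
β_Sable = 0.219 × 50.05% / 20.32% = 0.5394
β_P = Σ w_i β_i = 0.19×1.1679 + 0.29×0.6337 + 0.20×0.8548 + 0.32×0.5394 = 0.7492
MRP = 10.57% − 5.68% = 4.89%
E(R_P) = R_f + β_P × MRP = 5.68% + 0.7492 × 4.89% = 9.34%

9.34%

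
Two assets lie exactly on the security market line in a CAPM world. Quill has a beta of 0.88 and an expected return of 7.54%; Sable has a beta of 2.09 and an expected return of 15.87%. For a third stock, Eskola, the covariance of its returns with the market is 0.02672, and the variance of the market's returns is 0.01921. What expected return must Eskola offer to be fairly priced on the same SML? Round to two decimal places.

MRP = (15.87% − 7.54%) / (2.09 − 0.88) = 6.8843%
R_f = 7.54% − 0.88 × 6.8843% = 1.4818%
β_Eskola = Cov / Var(R_m) = 0.02672 / 0.01921 = 1.3909
E(R_Eskola) = R_f + β × MRP = 1.4818% + 1.3909 × 6.8843% = 11.06%

11.06%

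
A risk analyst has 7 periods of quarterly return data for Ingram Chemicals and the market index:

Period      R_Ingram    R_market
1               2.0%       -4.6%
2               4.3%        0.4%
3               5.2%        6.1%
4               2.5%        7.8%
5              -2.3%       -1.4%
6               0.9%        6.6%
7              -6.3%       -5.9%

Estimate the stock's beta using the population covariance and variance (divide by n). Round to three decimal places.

Mean R_i = (2.0 + 4.3 + 5.2 + 2.5 − 2.3 + 0.9 − 6.3) / 7 = 0.9000%
Mean R_m = (-4.6 + 0.4 + 6.1 + 7.8 − 1.4 + 6.6 − 5.9) / 7 = 1.2857%
Σ(R_i − R̄_i)(R_m − R̄_m) = 81.9700  ⇒  Cov = 81.9700 / 7 = 11.7100
Σ(R_m − R̄_m)² = 188.1286  ⇒  Var(R_m) = 188.1286 / 7 = 26.8755
β = Cov / Var(R_m) = 11.7100 / 26.8755 = 0.4357

0.436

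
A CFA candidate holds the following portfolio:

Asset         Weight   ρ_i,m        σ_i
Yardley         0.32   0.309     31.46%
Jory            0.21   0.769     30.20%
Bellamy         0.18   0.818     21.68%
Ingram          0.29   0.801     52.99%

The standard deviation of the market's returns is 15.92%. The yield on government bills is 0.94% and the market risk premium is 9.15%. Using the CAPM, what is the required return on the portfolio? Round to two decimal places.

β_Yardley = 0.309 × 31.46% / 15.92% = 0.6106
β_Jory = 0.769 × 30.20% / 15.92% = 1.4588
β_Bellamy = 0.818 × 21.68% / 15.92% = 1.1140
β_Ingram = 0.801 × 52.99% / 15.92% = 2.6661
β_P = Σ w_i β_i = 0.32×0.6106 + 0.21×1.4588 + 0.18×1.1140 + 0.29×2.6661 = 1.4754
E(R_P) = R_f + β_P × MRP = 0.94% + 1.4754 × 9.15% = 14.44%

14.44%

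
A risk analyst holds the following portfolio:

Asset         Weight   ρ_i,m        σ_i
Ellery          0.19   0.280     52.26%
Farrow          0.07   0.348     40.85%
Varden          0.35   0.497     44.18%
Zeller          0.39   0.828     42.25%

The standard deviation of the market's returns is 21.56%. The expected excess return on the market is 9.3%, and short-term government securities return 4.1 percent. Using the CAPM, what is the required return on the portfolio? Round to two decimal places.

14.93%

β_Ellery = 0.280 × 52.26% / 21.56% = 0.6787
β_Farrow = 0.348 × 40.85% / 21.56% = 0.6594
β_Varden = 0.497 × 44.18% / 21.56% = 1.0184
β_Zeller = 0.828 × 42.25% / 21.56% = 1.6226
β_P = Σ w_i β_i = 0.19×0.6787 + 0.07×0.6594 + 0.35×1.0184 + 0.39×1.6226 = 1.1644
E(R_P) = R_f + β_P × MRP = 4.1% + 1.1644 × 9.3% = 14.93%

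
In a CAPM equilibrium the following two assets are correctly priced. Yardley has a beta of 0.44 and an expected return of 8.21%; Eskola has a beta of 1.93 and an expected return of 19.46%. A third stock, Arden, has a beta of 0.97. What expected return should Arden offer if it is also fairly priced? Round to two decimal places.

12.21%

MRP (SML slope) = (19.46% − 8.21%) / (1.93 − 0.44) = 11.25% / 1.49 = 7.5503%
R_f (intercept) = 8.21% − 0.44 × 7.5503% = 4.8879%
E(R_Arden) = R_f + β × MRP = 4.8879% + 0.97 × 7.5503% = 12.21%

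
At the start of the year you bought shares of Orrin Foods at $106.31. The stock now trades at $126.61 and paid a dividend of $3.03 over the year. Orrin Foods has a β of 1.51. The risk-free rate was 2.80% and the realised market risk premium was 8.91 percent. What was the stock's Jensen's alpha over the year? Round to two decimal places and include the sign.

+5.69%

Realised HPR = (P1 + D1 − P0) / P0 = (126.61 + 3.03 − 106.31) / 106.31 = 23.33 / 106.31 = 21.9453%
CAPM required = R_f + β·MRP = 2.80% + 1.51 × 8.91% = 16.2541%
α = realised − required = 21.9453% − 16.2541% = +5.69%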